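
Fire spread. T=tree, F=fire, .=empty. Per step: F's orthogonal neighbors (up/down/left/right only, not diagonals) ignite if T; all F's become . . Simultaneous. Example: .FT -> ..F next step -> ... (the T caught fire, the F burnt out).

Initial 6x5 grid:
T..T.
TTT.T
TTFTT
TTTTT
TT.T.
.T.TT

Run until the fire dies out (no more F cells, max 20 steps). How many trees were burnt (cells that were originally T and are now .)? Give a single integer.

Answer: 20

Derivation:
Step 1: +4 fires, +1 burnt (F count now 4)
Step 2: +5 fires, +4 burnt (F count now 5)
Step 3: +6 fires, +5 burnt (F count now 6)
Step 4: +4 fires, +6 burnt (F count now 4)
Step 5: +1 fires, +4 burnt (F count now 1)
Step 6: +0 fires, +1 burnt (F count now 0)
Fire out after step 6
Initially T: 21, now '.': 29
Total burnt (originally-T cells now '.'): 20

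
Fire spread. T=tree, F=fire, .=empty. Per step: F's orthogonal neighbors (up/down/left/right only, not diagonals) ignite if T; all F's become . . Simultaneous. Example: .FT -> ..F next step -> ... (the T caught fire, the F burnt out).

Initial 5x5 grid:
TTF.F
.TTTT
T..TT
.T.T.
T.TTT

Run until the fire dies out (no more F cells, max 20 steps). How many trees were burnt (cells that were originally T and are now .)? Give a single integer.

Step 1: +3 fires, +2 burnt (F count now 3)
Step 2: +4 fires, +3 burnt (F count now 4)
Step 3: +1 fires, +4 burnt (F count now 1)
Step 4: +1 fires, +1 burnt (F count now 1)
Step 5: +1 fires, +1 burnt (F count now 1)
Step 6: +2 fires, +1 burnt (F count now 2)
Step 7: +0 fires, +2 burnt (F count now 0)
Fire out after step 7
Initially T: 15, now '.': 22
Total burnt (originally-T cells now '.'): 12

Answer: 12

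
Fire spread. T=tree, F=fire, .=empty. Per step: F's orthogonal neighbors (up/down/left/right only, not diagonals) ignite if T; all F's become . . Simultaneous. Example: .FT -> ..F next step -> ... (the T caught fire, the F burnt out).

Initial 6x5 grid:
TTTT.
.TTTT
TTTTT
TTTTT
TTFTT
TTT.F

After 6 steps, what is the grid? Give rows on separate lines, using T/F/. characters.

Step 1: 5 trees catch fire, 2 burn out
  TTTT.
  .TTTT
  TTTTT
  TTFTT
  TF.FF
  TTF..
Step 2: 6 trees catch fire, 5 burn out
  TTTT.
  .TTTT
  TTFTT
  TF.FF
  F....
  TF...
Step 3: 6 trees catch fire, 6 burn out
  TTTT.
  .TFTT
  TF.FF
  F....
  .....
  F....
Step 4: 5 trees catch fire, 6 burn out
  TTFT.
  .F.FF
  F....
  .....
  .....
  .....
Step 5: 2 trees catch fire, 5 burn out
  TF.F.
  .....
  .....
  .....
  .....
  .....
Step 6: 1 trees catch fire, 2 burn out
  F....
  .....
  .....
  .....
  .....
  .....

F....
.....
.....
.....
.....
.....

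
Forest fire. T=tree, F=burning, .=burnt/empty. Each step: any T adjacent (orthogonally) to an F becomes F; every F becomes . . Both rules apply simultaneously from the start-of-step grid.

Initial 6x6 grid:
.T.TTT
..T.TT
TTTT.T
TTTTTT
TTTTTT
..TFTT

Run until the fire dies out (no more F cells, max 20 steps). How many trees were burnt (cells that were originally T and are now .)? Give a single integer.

Answer: 26

Derivation:
Step 1: +3 fires, +1 burnt (F count now 3)
Step 2: +4 fires, +3 burnt (F count now 4)
Step 3: +5 fires, +4 burnt (F count now 5)
Step 4: +4 fires, +5 burnt (F count now 4)
Step 5: +4 fires, +4 burnt (F count now 4)
Step 6: +2 fires, +4 burnt (F count now 2)
Step 7: +2 fires, +2 burnt (F count now 2)
Step 8: +1 fires, +2 burnt (F count now 1)
Step 9: +1 fires, +1 burnt (F count now 1)
Step 10: +0 fires, +1 burnt (F count now 0)
Fire out after step 10
Initially T: 27, now '.': 35
Total burnt (originally-T cells now '.'): 26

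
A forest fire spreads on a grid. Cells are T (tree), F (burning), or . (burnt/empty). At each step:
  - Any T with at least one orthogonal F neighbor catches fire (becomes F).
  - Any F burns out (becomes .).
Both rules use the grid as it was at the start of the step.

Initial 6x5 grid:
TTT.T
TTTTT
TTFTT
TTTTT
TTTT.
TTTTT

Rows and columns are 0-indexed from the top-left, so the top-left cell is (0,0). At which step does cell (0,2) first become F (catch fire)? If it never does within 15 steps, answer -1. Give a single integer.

Step 1: cell (0,2)='T' (+4 fires, +1 burnt)
Step 2: cell (0,2)='F' (+8 fires, +4 burnt)
  -> target ignites at step 2
Step 3: cell (0,2)='.' (+8 fires, +8 burnt)
Step 4: cell (0,2)='.' (+5 fires, +8 burnt)
Step 5: cell (0,2)='.' (+2 fires, +5 burnt)
Step 6: cell (0,2)='.' (+0 fires, +2 burnt)
  fire out at step 6

2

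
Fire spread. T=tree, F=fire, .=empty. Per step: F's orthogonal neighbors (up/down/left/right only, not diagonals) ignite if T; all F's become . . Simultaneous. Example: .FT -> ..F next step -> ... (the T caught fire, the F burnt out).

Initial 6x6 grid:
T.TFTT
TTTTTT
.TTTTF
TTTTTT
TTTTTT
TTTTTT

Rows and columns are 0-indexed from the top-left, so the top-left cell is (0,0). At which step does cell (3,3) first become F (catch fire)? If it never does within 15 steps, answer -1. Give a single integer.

Step 1: cell (3,3)='T' (+6 fires, +2 burnt)
Step 2: cell (3,3)='T' (+6 fires, +6 burnt)
Step 3: cell (3,3)='F' (+5 fires, +6 burnt)
  -> target ignites at step 3
Step 4: cell (3,3)='.' (+5 fires, +5 burnt)
Step 5: cell (3,3)='.' (+4 fires, +5 burnt)
Step 6: cell (3,3)='.' (+3 fires, +4 burnt)
Step 7: cell (3,3)='.' (+2 fires, +3 burnt)
Step 8: cell (3,3)='.' (+1 fires, +2 burnt)
Step 9: cell (3,3)='.' (+0 fires, +1 burnt)
  fire out at step 9

3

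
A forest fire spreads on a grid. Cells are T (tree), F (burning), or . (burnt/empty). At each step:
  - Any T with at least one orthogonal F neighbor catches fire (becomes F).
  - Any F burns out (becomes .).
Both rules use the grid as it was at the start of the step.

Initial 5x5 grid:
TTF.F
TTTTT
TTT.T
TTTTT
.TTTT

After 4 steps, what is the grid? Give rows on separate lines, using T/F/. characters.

Step 1: 3 trees catch fire, 2 burn out
  TF...
  TTFTF
  TTT.T
  TTTTT
  .TTTT
Step 2: 5 trees catch fire, 3 burn out
  F....
  TF.F.
  TTF.F
  TTTTT
  .TTTT
Step 3: 4 trees catch fire, 5 burn out
  .....
  F....
  TF...
  TTFTF
  .TTTT
Step 4: 5 trees catch fire, 4 burn out
  .....
  .....
  F....
  TF.F.
  .TFTF

.....
.....
F....
TF.F.
.TFTF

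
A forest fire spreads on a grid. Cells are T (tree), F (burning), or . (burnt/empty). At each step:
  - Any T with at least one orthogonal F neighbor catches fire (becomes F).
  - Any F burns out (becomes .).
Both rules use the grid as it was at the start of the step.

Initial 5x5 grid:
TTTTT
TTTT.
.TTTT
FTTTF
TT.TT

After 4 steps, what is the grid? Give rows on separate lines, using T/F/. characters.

Step 1: 5 trees catch fire, 2 burn out
  TTTTT
  TTTT.
  .TTTF
  .FTF.
  FT.TF
Step 2: 5 trees catch fire, 5 burn out
  TTTTT
  TTTT.
  .FTF.
  ..F..
  .F.F.
Step 3: 3 trees catch fire, 5 burn out
  TTTTT
  TFTF.
  ..F..
  .....
  .....
Step 4: 4 trees catch fire, 3 burn out
  TFTFT
  F.F..
  .....
  .....
  .....

TFTFT
F.F..
.....
.....
.....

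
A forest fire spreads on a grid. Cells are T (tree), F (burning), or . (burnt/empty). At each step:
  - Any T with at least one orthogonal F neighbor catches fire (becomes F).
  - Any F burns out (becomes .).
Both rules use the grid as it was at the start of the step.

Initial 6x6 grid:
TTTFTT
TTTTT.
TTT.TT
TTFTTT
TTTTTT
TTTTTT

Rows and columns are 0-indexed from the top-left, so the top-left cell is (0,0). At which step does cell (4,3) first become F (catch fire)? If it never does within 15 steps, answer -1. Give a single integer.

Step 1: cell (4,3)='T' (+7 fires, +2 burnt)
Step 2: cell (4,3)='F' (+10 fires, +7 burnt)
  -> target ignites at step 2
Step 3: cell (4,3)='.' (+9 fires, +10 burnt)
Step 4: cell (4,3)='.' (+5 fires, +9 burnt)
Step 5: cell (4,3)='.' (+1 fires, +5 burnt)
Step 6: cell (4,3)='.' (+0 fires, +1 burnt)
  fire out at step 6

2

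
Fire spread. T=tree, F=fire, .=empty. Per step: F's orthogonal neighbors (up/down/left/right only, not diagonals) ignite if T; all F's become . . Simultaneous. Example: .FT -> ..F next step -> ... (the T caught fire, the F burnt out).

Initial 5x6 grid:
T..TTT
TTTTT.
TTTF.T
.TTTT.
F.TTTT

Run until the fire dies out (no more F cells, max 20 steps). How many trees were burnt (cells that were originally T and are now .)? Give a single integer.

Answer: 20

Derivation:
Step 1: +3 fires, +2 burnt (F count now 3)
Step 2: +7 fires, +3 burnt (F count now 7)
Step 3: +6 fires, +7 burnt (F count now 6)
Step 4: +3 fires, +6 burnt (F count now 3)
Step 5: +1 fires, +3 burnt (F count now 1)
Step 6: +0 fires, +1 burnt (F count now 0)
Fire out after step 6
Initially T: 21, now '.': 29
Total burnt (originally-T cells now '.'): 20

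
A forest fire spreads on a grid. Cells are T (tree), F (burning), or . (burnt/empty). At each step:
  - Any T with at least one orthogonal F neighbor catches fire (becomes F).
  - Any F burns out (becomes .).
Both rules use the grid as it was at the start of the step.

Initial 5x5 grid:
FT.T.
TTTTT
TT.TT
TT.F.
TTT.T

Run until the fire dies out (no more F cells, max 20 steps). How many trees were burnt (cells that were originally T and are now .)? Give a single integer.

Answer: 16

Derivation:
Step 1: +3 fires, +2 burnt (F count now 3)
Step 2: +4 fires, +3 burnt (F count now 4)
Step 3: +5 fires, +4 burnt (F count now 5)
Step 4: +2 fires, +5 burnt (F count now 2)
Step 5: +1 fires, +2 burnt (F count now 1)
Step 6: +1 fires, +1 burnt (F count now 1)
Step 7: +0 fires, +1 burnt (F count now 0)
Fire out after step 7
Initially T: 17, now '.': 24
Total burnt (originally-T cells now '.'): 16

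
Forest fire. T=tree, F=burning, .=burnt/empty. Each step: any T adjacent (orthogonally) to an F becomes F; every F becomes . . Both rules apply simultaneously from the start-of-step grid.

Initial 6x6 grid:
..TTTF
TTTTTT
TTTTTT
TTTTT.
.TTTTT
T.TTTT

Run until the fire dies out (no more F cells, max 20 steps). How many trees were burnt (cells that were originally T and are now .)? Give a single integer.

Answer: 29

Derivation:
Step 1: +2 fires, +1 burnt (F count now 2)
Step 2: +3 fires, +2 burnt (F count now 3)
Step 3: +3 fires, +3 burnt (F count now 3)
Step 4: +3 fires, +3 burnt (F count now 3)
Step 5: +4 fires, +3 burnt (F count now 4)
Step 6: +6 fires, +4 burnt (F count now 6)
Step 7: +5 fires, +6 burnt (F count now 5)
Step 8: +3 fires, +5 burnt (F count now 3)
Step 9: +0 fires, +3 burnt (F count now 0)
Fire out after step 9
Initially T: 30, now '.': 35
Total burnt (originally-T cells now '.'): 29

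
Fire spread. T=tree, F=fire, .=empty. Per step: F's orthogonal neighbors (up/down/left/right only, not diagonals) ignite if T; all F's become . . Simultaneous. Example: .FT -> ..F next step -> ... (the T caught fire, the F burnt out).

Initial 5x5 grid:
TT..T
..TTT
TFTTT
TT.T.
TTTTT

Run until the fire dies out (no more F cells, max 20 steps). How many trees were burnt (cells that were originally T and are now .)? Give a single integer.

Step 1: +3 fires, +1 burnt (F count now 3)
Step 2: +4 fires, +3 burnt (F count now 4)
Step 3: +5 fires, +4 burnt (F count now 5)
Step 4: +2 fires, +5 burnt (F count now 2)
Step 5: +2 fires, +2 burnt (F count now 2)
Step 6: +0 fires, +2 burnt (F count now 0)
Fire out after step 6
Initially T: 18, now '.': 23
Total burnt (originally-T cells now '.'): 16

Answer: 16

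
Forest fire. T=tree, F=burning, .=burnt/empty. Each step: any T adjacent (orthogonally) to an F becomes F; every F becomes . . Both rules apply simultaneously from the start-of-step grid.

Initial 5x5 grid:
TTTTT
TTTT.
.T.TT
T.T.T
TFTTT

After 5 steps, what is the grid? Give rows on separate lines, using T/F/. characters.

Step 1: 2 trees catch fire, 1 burn out
  TTTTT
  TTTT.
  .T.TT
  T.T.T
  F.FTT
Step 2: 3 trees catch fire, 2 burn out
  TTTTT
  TTTT.
  .T.TT
  F.F.T
  ...FT
Step 3: 1 trees catch fire, 3 burn out
  TTTTT
  TTTT.
  .T.TT
  ....T
  ....F
Step 4: 1 trees catch fire, 1 burn out
  TTTTT
  TTTT.
  .T.TT
  ....F
  .....
Step 5: 1 trees catch fire, 1 burn out
  TTTTT
  TTTT.
  .T.TF
  .....
  .....

TTTTT
TTTT.
.T.TF
.....
.....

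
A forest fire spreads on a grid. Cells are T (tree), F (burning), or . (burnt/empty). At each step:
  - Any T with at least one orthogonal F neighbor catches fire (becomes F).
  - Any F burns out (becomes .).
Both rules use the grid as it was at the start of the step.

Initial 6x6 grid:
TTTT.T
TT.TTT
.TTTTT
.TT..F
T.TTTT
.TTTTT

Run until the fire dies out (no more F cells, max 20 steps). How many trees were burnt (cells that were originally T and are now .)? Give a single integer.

Answer: 26

Derivation:
Step 1: +2 fires, +1 burnt (F count now 2)
Step 2: +4 fires, +2 burnt (F count now 4)
Step 3: +5 fires, +4 burnt (F count now 5)
Step 4: +4 fires, +5 burnt (F count now 4)
Step 5: +4 fires, +4 burnt (F count now 4)
Step 6: +4 fires, +4 burnt (F count now 4)
Step 7: +2 fires, +4 burnt (F count now 2)
Step 8: +1 fires, +2 burnt (F count now 1)
Step 9: +0 fires, +1 burnt (F count now 0)
Fire out after step 9
Initially T: 27, now '.': 35
Total burnt (originally-T cells now '.'): 26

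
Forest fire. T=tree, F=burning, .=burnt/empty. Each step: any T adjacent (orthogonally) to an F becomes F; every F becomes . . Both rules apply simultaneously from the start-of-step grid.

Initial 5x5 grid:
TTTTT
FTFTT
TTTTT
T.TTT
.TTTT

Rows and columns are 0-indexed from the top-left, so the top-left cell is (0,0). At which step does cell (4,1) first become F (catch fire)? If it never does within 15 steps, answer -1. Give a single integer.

Step 1: cell (4,1)='T' (+6 fires, +2 burnt)
Step 2: cell (4,1)='T' (+7 fires, +6 burnt)
Step 3: cell (4,1)='T' (+4 fires, +7 burnt)
Step 4: cell (4,1)='F' (+3 fires, +4 burnt)
  -> target ignites at step 4
Step 5: cell (4,1)='.' (+1 fires, +3 burnt)
Step 6: cell (4,1)='.' (+0 fires, +1 burnt)
  fire out at step 6

4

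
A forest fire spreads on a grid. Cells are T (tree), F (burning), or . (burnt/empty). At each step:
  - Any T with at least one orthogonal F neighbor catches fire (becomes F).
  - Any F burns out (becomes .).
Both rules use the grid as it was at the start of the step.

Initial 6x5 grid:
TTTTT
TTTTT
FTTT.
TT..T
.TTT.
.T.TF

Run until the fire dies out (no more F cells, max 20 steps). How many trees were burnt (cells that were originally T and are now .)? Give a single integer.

Step 1: +4 fires, +2 burnt (F count now 4)
Step 2: +5 fires, +4 burnt (F count now 5)
Step 3: +5 fires, +5 burnt (F count now 5)
Step 4: +3 fires, +5 burnt (F count now 3)
Step 5: +2 fires, +3 burnt (F count now 2)
Step 6: +1 fires, +2 burnt (F count now 1)
Step 7: +0 fires, +1 burnt (F count now 0)
Fire out after step 7
Initially T: 21, now '.': 29
Total burnt (originally-T cells now '.'): 20

Answer: 20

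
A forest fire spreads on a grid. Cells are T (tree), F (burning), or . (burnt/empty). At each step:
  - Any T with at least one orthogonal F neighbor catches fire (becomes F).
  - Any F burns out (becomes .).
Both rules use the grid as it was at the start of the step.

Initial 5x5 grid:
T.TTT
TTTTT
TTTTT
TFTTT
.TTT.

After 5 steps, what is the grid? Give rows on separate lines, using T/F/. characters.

Step 1: 4 trees catch fire, 1 burn out
  T.TTT
  TTTTT
  TFTTT
  F.FTT
  .FTT.
Step 2: 5 trees catch fire, 4 burn out
  T.TTT
  TFTTT
  F.FTT
  ...FT
  ..FT.
Step 3: 5 trees catch fire, 5 burn out
  T.TTT
  F.FTT
  ...FT
  ....F
  ...F.
Step 4: 4 trees catch fire, 5 burn out
  F.FTT
  ...FT
  ....F
  .....
  .....
Step 5: 2 trees catch fire, 4 burn out
  ...FT
  ....F
  .....
  .....
  .....

...FT
....F
.....
.....
.....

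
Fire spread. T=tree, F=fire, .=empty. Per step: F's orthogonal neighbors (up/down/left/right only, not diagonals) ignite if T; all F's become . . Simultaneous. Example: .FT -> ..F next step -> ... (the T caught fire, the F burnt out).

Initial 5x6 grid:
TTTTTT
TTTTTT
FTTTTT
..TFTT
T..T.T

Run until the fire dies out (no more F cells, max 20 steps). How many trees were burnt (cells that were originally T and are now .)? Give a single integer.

Step 1: +6 fires, +2 burnt (F count now 6)
Step 2: +6 fires, +6 burnt (F count now 6)
Step 3: +6 fires, +6 burnt (F count now 6)
Step 4: +3 fires, +6 burnt (F count now 3)
Step 5: +1 fires, +3 burnt (F count now 1)
Step 6: +0 fires, +1 burnt (F count now 0)
Fire out after step 6
Initially T: 23, now '.': 29
Total burnt (originally-T cells now '.'): 22

Answer: 22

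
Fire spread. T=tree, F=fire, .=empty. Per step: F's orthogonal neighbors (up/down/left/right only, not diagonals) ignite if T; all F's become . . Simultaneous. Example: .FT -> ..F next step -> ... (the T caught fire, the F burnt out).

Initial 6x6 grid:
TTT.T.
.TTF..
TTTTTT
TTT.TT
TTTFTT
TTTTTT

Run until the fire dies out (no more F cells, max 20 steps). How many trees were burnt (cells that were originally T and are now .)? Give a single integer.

Step 1: +5 fires, +2 burnt (F count now 5)
Step 2: +10 fires, +5 burnt (F count now 10)
Step 3: +8 fires, +10 burnt (F count now 8)
Step 4: +4 fires, +8 burnt (F count now 4)
Step 5: +0 fires, +4 burnt (F count now 0)
Fire out after step 5
Initially T: 28, now '.': 35
Total burnt (originally-T cells now '.'): 27

Answer: 27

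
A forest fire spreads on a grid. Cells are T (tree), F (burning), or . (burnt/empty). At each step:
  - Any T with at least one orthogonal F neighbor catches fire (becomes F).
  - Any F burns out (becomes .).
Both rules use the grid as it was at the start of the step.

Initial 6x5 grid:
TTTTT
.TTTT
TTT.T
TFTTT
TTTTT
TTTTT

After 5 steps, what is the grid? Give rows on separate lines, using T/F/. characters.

Step 1: 4 trees catch fire, 1 burn out
  TTTTT
  .TTTT
  TFT.T
  F.FTT
  TFTTT
  TTTTT
Step 2: 7 trees catch fire, 4 burn out
  TTTTT
  .FTTT
  F.F.T
  ...FT
  F.FTT
  TFTTT
Step 3: 6 trees catch fire, 7 burn out
  TFTTT
  ..FTT
  ....T
  ....F
  ...FT
  F.FTT
Step 4: 6 trees catch fire, 6 burn out
  F.FTT
  ...FT
  ....F
  .....
  ....F
  ...FT
Step 5: 3 trees catch fire, 6 burn out
  ...FT
  ....F
  .....
  .....
  .....
  ....F

...FT
....F
.....
.....
.....
....F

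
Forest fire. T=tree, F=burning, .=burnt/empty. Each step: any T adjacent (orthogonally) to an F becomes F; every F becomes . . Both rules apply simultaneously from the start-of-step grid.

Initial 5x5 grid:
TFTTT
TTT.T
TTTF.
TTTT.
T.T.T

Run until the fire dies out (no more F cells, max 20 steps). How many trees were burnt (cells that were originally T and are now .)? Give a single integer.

Answer: 17

Derivation:
Step 1: +5 fires, +2 burnt (F count now 5)
Step 2: +5 fires, +5 burnt (F count now 5)
Step 3: +4 fires, +5 burnt (F count now 4)
Step 4: +2 fires, +4 burnt (F count now 2)
Step 5: +1 fires, +2 burnt (F count now 1)
Step 6: +0 fires, +1 burnt (F count now 0)
Fire out after step 6
Initially T: 18, now '.': 24
Total burnt (originally-T cells now '.'): 17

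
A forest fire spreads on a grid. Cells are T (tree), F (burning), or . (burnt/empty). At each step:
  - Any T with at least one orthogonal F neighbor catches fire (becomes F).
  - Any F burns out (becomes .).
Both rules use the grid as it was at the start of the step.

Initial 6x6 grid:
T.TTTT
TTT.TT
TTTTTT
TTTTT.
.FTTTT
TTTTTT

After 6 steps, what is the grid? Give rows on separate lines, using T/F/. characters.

Step 1: 3 trees catch fire, 1 burn out
  T.TTTT
  TTT.TT
  TTTTTT
  TFTTT.
  ..FTTT
  TFTTTT
Step 2: 6 trees catch fire, 3 burn out
  T.TTTT
  TTT.TT
  TFTTTT
  F.FTT.
  ...FTT
  F.FTTT
Step 3: 6 trees catch fire, 6 burn out
  T.TTTT
  TFT.TT
  F.FTTT
  ...FT.
  ....FT
  ...FTT
Step 4: 6 trees catch fire, 6 burn out
  T.TTTT
  F.F.TT
  ...FTT
  ....F.
  .....F
  ....FT
Step 5: 4 trees catch fire, 6 burn out
  F.FTTT
  ....TT
  ....FT
  ......
  ......
  .....F
Step 6: 3 trees catch fire, 4 burn out
  ...FTT
  ....FT
  .....F
  ......
  ......
  ......

...FTT
....FT
.....F
......
......
......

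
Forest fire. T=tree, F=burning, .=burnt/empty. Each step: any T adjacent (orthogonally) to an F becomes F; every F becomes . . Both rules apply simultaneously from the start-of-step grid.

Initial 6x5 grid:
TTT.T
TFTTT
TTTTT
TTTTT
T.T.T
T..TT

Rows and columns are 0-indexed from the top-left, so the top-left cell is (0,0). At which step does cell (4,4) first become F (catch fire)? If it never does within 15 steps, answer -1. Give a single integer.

Step 1: cell (4,4)='T' (+4 fires, +1 burnt)
Step 2: cell (4,4)='T' (+6 fires, +4 burnt)
Step 3: cell (4,4)='T' (+4 fires, +6 burnt)
Step 4: cell (4,4)='T' (+5 fires, +4 burnt)
Step 5: cell (4,4)='T' (+2 fires, +5 burnt)
Step 6: cell (4,4)='F' (+1 fires, +2 burnt)
  -> target ignites at step 6
Step 7: cell (4,4)='.' (+1 fires, +1 burnt)
Step 8: cell (4,4)='.' (+1 fires, +1 burnt)
Step 9: cell (4,4)='.' (+0 fires, +1 burnt)
  fire out at step 9

6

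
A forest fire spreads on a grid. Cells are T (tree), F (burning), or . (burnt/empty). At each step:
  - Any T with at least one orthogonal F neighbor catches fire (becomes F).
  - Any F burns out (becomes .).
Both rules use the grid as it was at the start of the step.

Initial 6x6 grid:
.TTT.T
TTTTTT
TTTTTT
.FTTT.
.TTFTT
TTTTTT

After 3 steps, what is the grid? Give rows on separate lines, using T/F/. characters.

Step 1: 7 trees catch fire, 2 burn out
  .TTT.T
  TTTTTT
  TFTTTT
  ..FFT.
  .FF.FT
  TTTFTT
Step 2: 9 trees catch fire, 7 burn out
  .TTT.T
  TFTTTT
  F.FFTT
  ....F.
  .....F
  TFF.FT
Step 3: 7 trees catch fire, 9 burn out
  .FTT.T
  F.FFTT
  ....FT
  ......
  ......
  F....F

.FTT.T
F.FFTT
....FT
......
......
F....F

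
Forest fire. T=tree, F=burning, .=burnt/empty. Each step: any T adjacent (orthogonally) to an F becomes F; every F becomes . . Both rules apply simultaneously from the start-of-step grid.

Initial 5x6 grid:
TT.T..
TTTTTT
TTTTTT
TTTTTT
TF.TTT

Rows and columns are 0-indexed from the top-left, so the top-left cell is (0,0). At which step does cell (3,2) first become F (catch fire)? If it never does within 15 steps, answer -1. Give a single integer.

Step 1: cell (3,2)='T' (+2 fires, +1 burnt)
Step 2: cell (3,2)='F' (+3 fires, +2 burnt)
  -> target ignites at step 2
Step 3: cell (3,2)='.' (+4 fires, +3 burnt)
Step 4: cell (3,2)='.' (+6 fires, +4 burnt)
Step 5: cell (3,2)='.' (+5 fires, +6 burnt)
Step 6: cell (3,2)='.' (+4 fires, +5 burnt)
Step 7: cell (3,2)='.' (+1 fires, +4 burnt)
Step 8: cell (3,2)='.' (+0 fires, +1 burnt)
  fire out at step 8

2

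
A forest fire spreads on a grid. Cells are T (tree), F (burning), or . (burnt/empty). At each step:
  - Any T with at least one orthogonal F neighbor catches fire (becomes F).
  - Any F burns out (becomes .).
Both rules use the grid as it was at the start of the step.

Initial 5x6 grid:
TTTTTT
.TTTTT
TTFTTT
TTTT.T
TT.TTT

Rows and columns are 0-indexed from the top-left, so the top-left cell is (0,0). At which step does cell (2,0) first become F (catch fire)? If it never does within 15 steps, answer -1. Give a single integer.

Step 1: cell (2,0)='T' (+4 fires, +1 burnt)
Step 2: cell (2,0)='F' (+7 fires, +4 burnt)
  -> target ignites at step 2
Step 3: cell (2,0)='.' (+7 fires, +7 burnt)
Step 4: cell (2,0)='.' (+6 fires, +7 burnt)
Step 5: cell (2,0)='.' (+2 fires, +6 burnt)
Step 6: cell (2,0)='.' (+0 fires, +2 burnt)
  fire out at step 6

2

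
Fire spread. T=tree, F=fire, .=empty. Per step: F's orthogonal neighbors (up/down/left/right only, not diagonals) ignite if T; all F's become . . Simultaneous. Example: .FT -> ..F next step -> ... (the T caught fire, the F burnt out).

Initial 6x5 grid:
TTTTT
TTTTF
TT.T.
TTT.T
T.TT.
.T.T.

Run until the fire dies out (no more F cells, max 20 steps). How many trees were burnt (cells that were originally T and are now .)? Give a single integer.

Step 1: +2 fires, +1 burnt (F count now 2)
Step 2: +3 fires, +2 burnt (F count now 3)
Step 3: +2 fires, +3 burnt (F count now 2)
Step 4: +3 fires, +2 burnt (F count now 3)
Step 5: +3 fires, +3 burnt (F count now 3)
Step 6: +2 fires, +3 burnt (F count now 2)
Step 7: +2 fires, +2 burnt (F count now 2)
Step 8: +1 fires, +2 burnt (F count now 1)
Step 9: +1 fires, +1 burnt (F count now 1)
Step 10: +0 fires, +1 burnt (F count now 0)
Fire out after step 10
Initially T: 21, now '.': 28
Total burnt (originally-T cells now '.'): 19

Answer: 19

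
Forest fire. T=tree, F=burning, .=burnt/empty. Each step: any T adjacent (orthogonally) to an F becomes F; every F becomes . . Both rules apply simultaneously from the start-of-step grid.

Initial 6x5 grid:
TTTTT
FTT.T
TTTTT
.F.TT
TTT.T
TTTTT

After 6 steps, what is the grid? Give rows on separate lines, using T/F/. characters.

Step 1: 5 trees catch fire, 2 burn out
  FTTTT
  .FT.T
  FFTTT
  ...TT
  TFT.T
  TTTTT
Step 2: 6 trees catch fire, 5 burn out
  .FTTT
  ..F.T
  ..FTT
  ...TT
  F.F.T
  TFTTT
Step 3: 4 trees catch fire, 6 burn out
  ..FTT
  ....T
  ...FT
  ...TT
  ....T
  F.FTT
Step 4: 4 trees catch fire, 4 burn out
  ...FT
  ....T
  ....F
  ...FT
  ....T
  ...FT
Step 5: 4 trees catch fire, 4 burn out
  ....F
  ....F
  .....
  ....F
  ....T
  ....F
Step 6: 1 trees catch fire, 4 burn out
  .....
  .....
  .....
  .....
  ....F
  .....

.....
.....
.....
.....
....F
.....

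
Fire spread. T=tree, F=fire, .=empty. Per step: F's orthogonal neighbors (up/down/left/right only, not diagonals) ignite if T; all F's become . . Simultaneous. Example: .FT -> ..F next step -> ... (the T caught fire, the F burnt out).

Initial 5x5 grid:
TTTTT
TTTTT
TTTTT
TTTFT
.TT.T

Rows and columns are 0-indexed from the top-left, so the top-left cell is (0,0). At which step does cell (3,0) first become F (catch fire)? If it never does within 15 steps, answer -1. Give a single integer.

Step 1: cell (3,0)='T' (+3 fires, +1 burnt)
Step 2: cell (3,0)='T' (+6 fires, +3 burnt)
Step 3: cell (3,0)='F' (+6 fires, +6 burnt)
  -> target ignites at step 3
Step 4: cell (3,0)='.' (+4 fires, +6 burnt)
Step 5: cell (3,0)='.' (+2 fires, +4 burnt)
Step 6: cell (3,0)='.' (+1 fires, +2 burnt)
Step 7: cell (3,0)='.' (+0 fires, +1 burnt)
  fire out at step 7

3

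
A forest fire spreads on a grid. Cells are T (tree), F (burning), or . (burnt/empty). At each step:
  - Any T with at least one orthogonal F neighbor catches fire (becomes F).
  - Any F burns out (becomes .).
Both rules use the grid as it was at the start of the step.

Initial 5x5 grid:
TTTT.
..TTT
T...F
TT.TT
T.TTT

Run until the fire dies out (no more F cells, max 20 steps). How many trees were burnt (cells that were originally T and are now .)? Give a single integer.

Answer: 12

Derivation:
Step 1: +2 fires, +1 burnt (F count now 2)
Step 2: +3 fires, +2 burnt (F count now 3)
Step 3: +3 fires, +3 burnt (F count now 3)
Step 4: +2 fires, +3 burnt (F count now 2)
Step 5: +1 fires, +2 burnt (F count now 1)
Step 6: +1 fires, +1 burnt (F count now 1)
Step 7: +0 fires, +1 burnt (F count now 0)
Fire out after step 7
Initially T: 16, now '.': 21
Total burnt (originally-T cells now '.'): 12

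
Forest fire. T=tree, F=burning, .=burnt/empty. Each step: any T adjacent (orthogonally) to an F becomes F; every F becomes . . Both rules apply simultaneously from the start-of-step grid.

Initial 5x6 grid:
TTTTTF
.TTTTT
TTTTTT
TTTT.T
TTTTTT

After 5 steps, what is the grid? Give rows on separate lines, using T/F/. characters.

Step 1: 2 trees catch fire, 1 burn out
  TTTTF.
  .TTTTF
  TTTTTT
  TTTT.T
  TTTTTT
Step 2: 3 trees catch fire, 2 burn out
  TTTF..
  .TTTF.
  TTTTTF
  TTTT.T
  TTTTTT
Step 3: 4 trees catch fire, 3 burn out
  TTF...
  .TTF..
  TTTTF.
  TTTT.F
  TTTTTT
Step 4: 4 trees catch fire, 4 burn out
  TF....
  .TF...
  TTTF..
  TTTT..
  TTTTTF
Step 5: 5 trees catch fire, 4 burn out
  F.....
  .F....
  TTF...
  TTTF..
  TTTTF.

F.....
.F....
TTF...
TTTF..
TTTTF.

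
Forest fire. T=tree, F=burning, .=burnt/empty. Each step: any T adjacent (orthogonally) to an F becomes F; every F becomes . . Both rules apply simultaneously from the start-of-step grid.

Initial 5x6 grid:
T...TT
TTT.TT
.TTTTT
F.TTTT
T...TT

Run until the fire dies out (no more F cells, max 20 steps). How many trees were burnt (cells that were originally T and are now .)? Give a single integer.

Step 1: +1 fires, +1 burnt (F count now 1)
Step 2: +0 fires, +1 burnt (F count now 0)
Fire out after step 2
Initially T: 20, now '.': 11
Total burnt (originally-T cells now '.'): 1

Answer: 1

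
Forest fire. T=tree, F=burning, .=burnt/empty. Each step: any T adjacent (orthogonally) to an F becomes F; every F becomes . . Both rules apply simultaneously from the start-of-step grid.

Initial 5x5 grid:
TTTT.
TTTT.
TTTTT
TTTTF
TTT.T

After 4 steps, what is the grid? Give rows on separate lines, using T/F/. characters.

Step 1: 3 trees catch fire, 1 burn out
  TTTT.
  TTTT.
  TTTTF
  TTTF.
  TTT.F
Step 2: 2 trees catch fire, 3 burn out
  TTTT.
  TTTT.
  TTTF.
  TTF..
  TTT..
Step 3: 4 trees catch fire, 2 burn out
  TTTT.
  TTTF.
  TTF..
  TF...
  TTF..
Step 4: 5 trees catch fire, 4 burn out
  TTTF.
  TTF..
  TF...
  F....
  TF...

TTTF.
TTF..
TF...
F....
TF...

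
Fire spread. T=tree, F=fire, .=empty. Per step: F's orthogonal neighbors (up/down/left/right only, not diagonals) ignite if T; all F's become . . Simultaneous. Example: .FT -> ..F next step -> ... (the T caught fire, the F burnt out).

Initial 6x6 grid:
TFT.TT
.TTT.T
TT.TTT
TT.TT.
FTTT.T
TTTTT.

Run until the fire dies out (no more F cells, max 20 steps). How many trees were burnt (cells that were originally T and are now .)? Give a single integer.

Step 1: +6 fires, +2 burnt (F count now 6)
Step 2: +6 fires, +6 burnt (F count now 6)
Step 3: +3 fires, +6 burnt (F count now 3)
Step 4: +3 fires, +3 burnt (F count now 3)
Step 5: +3 fires, +3 burnt (F count now 3)
Step 6: +1 fires, +3 burnt (F count now 1)
Step 7: +1 fires, +1 burnt (F count now 1)
Step 8: +1 fires, +1 burnt (F count now 1)
Step 9: +1 fires, +1 burnt (F count now 1)
Step 10: +0 fires, +1 burnt (F count now 0)
Fire out after step 10
Initially T: 26, now '.': 35
Total burnt (originally-T cells now '.'): 25

Answer: 25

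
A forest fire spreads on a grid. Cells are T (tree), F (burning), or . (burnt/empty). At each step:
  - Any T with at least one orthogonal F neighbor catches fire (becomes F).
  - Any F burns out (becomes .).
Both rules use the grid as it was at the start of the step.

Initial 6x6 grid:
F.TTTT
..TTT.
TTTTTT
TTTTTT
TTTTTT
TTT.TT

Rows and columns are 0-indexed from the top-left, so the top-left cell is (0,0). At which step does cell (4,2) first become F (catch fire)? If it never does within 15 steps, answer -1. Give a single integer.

Step 1: cell (4,2)='T' (+0 fires, +1 burnt)
  fire out at step 1
Target never catches fire within 15 steps

-1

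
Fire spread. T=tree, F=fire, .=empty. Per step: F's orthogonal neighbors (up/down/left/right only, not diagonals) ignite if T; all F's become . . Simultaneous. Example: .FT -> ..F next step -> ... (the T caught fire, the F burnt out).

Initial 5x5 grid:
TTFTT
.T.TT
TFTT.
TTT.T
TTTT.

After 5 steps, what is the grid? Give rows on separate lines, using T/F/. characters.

Step 1: 6 trees catch fire, 2 burn out
  TF.FT
  .F.TT
  F.FT.
  TFT.T
  TTTT.
Step 2: 7 trees catch fire, 6 burn out
  F...F
  ...FT
  ...F.
  F.F.T
  TFTT.
Step 3: 3 trees catch fire, 7 burn out
  .....
  ....F
  .....
  ....T
  F.FT.
Step 4: 1 trees catch fire, 3 burn out
  .....
  .....
  .....
  ....T
  ...F.
Step 5: 0 trees catch fire, 1 burn out
  .....
  .....
  .....
  ....T
  .....

.....
.....
.....
....T
.....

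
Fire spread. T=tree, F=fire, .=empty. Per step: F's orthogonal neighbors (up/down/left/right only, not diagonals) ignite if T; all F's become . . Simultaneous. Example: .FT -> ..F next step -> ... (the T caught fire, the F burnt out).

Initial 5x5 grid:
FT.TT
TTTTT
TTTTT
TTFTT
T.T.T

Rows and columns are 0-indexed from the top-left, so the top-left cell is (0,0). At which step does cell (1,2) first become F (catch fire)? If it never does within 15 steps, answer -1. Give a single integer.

Step 1: cell (1,2)='T' (+6 fires, +2 burnt)
Step 2: cell (1,2)='F' (+7 fires, +6 burnt)
  -> target ignites at step 2
Step 3: cell (1,2)='.' (+4 fires, +7 burnt)
Step 4: cell (1,2)='.' (+2 fires, +4 burnt)
Step 5: cell (1,2)='.' (+1 fires, +2 burnt)
Step 6: cell (1,2)='.' (+0 fires, +1 burnt)
  fire out at step 6

2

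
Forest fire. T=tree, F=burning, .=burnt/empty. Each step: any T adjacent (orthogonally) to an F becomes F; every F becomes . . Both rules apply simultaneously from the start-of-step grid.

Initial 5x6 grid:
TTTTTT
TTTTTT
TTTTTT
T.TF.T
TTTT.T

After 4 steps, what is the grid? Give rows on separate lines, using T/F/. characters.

Step 1: 3 trees catch fire, 1 burn out
  TTTTTT
  TTTTTT
  TTTFTT
  T.F..T
  TTTF.T
Step 2: 4 trees catch fire, 3 burn out
  TTTTTT
  TTTFTT
  TTF.FT
  T....T
  TTF..T
Step 3: 6 trees catch fire, 4 burn out
  TTTFTT
  TTF.FT
  TF...F
  T....T
  TF...T
Step 4: 7 trees catch fire, 6 burn out
  TTF.FT
  TF...F
  F.....
  T....F
  F....T

TTF.FT
TF...F
F.....
T....F
F....T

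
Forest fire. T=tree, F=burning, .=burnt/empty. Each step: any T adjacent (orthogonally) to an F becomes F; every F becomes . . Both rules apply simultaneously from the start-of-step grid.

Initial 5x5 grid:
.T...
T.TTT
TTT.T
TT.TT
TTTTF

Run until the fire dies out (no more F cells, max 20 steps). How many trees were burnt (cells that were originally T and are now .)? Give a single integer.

Step 1: +2 fires, +1 burnt (F count now 2)
Step 2: +3 fires, +2 burnt (F count now 3)
Step 3: +2 fires, +3 burnt (F count now 2)
Step 4: +3 fires, +2 burnt (F count now 3)
Step 5: +3 fires, +3 burnt (F count now 3)
Step 6: +2 fires, +3 burnt (F count now 2)
Step 7: +1 fires, +2 burnt (F count now 1)
Step 8: +0 fires, +1 burnt (F count now 0)
Fire out after step 8
Initially T: 17, now '.': 24
Total burnt (originally-T cells now '.'): 16

Answer: 16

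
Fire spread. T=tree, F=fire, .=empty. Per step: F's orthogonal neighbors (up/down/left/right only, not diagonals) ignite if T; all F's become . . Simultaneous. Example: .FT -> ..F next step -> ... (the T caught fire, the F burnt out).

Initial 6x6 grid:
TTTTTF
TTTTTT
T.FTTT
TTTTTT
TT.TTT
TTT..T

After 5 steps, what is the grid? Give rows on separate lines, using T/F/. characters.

Step 1: 5 trees catch fire, 2 burn out
  TTTTF.
  TTFTTF
  T..FTT
  TTFTTT
  TT.TTT
  TTT..T
Step 2: 9 trees catch fire, 5 burn out
  TTFF..
  TF.FF.
  T...FF
  TF.FTT
  TT.TTT
  TTT..T
Step 3: 7 trees catch fire, 9 burn out
  TF....
  F.....
  T.....
  F...FF
  TF.FTT
  TTT..T
Step 4: 6 trees catch fire, 7 burn out
  F.....
  ......
  F.....
  ......
  F...FF
  TFT..T
Step 5: 3 trees catch fire, 6 burn out
  ......
  ......
  ......
  ......
  ......
  F.F..F

......
......
......
......
......
F.F..F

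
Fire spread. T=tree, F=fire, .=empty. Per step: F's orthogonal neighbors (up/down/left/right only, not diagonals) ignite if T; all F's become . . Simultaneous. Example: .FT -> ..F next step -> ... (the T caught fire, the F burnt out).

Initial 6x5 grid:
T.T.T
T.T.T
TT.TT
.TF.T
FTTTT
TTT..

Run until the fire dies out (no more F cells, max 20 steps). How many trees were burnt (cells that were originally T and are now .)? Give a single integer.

Answer: 17

Derivation:
Step 1: +4 fires, +2 burnt (F count now 4)
Step 2: +4 fires, +4 burnt (F count now 4)
Step 3: +2 fires, +4 burnt (F count now 2)
Step 4: +2 fires, +2 burnt (F count now 2)
Step 5: +2 fires, +2 burnt (F count now 2)
Step 6: +2 fires, +2 burnt (F count now 2)
Step 7: +1 fires, +2 burnt (F count now 1)
Step 8: +0 fires, +1 burnt (F count now 0)
Fire out after step 8
Initially T: 19, now '.': 28
Total burnt (originally-T cells now '.'): 17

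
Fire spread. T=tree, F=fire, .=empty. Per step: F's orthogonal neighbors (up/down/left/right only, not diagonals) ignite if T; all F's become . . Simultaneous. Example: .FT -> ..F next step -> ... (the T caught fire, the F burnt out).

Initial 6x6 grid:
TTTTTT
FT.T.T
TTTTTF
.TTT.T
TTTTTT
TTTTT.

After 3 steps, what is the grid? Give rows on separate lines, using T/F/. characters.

Step 1: 6 trees catch fire, 2 burn out
  FTTTTT
  .F.T.F
  FTTTF.
  .TTT.F
  TTTTTT
  TTTTT.
Step 2: 5 trees catch fire, 6 burn out
  .FTTTF
  ...T..
  .FTF..
  .TTT..
  TTTTTF
  TTTTT.
Step 3: 7 trees catch fire, 5 burn out
  ..FTF.
  ...F..
  ..F...
  .FTF..
  TTTTF.
  TTTTT.

..FTF.
...F..
..F...
.FTF..
TTTTF.
TTTTT.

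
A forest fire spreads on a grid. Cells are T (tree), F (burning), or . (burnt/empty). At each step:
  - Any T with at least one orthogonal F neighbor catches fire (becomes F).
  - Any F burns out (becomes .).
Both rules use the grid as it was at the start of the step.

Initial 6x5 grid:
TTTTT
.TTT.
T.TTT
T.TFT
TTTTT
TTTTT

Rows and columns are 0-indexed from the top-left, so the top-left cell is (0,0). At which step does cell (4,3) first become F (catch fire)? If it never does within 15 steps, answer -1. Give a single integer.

Step 1: cell (4,3)='F' (+4 fires, +1 burnt)
  -> target ignites at step 1
Step 2: cell (4,3)='.' (+6 fires, +4 burnt)
Step 3: cell (4,3)='.' (+5 fires, +6 burnt)
Step 4: cell (4,3)='.' (+5 fires, +5 burnt)
Step 5: cell (4,3)='.' (+3 fires, +5 burnt)
Step 6: cell (4,3)='.' (+2 fires, +3 burnt)
Step 7: cell (4,3)='.' (+0 fires, +2 burnt)
  fire out at step 7

1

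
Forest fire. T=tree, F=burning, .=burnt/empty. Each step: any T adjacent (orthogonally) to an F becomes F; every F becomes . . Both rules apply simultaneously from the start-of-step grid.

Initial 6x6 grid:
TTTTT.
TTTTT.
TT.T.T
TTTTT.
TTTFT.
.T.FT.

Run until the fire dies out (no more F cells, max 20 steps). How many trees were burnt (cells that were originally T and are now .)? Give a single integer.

Step 1: +4 fires, +2 burnt (F count now 4)
Step 2: +4 fires, +4 burnt (F count now 4)
Step 3: +4 fires, +4 burnt (F count now 4)
Step 4: +5 fires, +4 burnt (F count now 5)
Step 5: +4 fires, +5 burnt (F count now 4)
Step 6: +2 fires, +4 burnt (F count now 2)
Step 7: +1 fires, +2 burnt (F count now 1)
Step 8: +0 fires, +1 burnt (F count now 0)
Fire out after step 8
Initially T: 25, now '.': 35
Total burnt (originally-T cells now '.'): 24

Answer: 24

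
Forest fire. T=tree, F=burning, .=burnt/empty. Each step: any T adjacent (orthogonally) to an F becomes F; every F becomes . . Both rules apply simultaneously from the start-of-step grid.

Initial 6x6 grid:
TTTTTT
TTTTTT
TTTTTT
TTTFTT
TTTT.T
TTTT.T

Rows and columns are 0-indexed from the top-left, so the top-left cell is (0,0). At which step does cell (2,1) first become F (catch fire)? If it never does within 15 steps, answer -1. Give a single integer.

Step 1: cell (2,1)='T' (+4 fires, +1 burnt)
Step 2: cell (2,1)='T' (+7 fires, +4 burnt)
Step 3: cell (2,1)='F' (+9 fires, +7 burnt)
  -> target ignites at step 3
Step 4: cell (2,1)='.' (+8 fires, +9 burnt)
Step 5: cell (2,1)='.' (+4 fires, +8 burnt)
Step 6: cell (2,1)='.' (+1 fires, +4 burnt)
Step 7: cell (2,1)='.' (+0 fires, +1 burnt)
  fire out at step 7

3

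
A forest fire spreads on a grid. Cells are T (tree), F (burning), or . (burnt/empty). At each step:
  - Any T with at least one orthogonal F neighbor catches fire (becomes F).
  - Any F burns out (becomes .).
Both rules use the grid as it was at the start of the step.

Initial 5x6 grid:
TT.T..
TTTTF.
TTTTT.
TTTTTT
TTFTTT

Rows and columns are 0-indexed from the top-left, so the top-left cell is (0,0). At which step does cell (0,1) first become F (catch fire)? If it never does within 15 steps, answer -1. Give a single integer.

Step 1: cell (0,1)='T' (+5 fires, +2 burnt)
Step 2: cell (0,1)='T' (+9 fires, +5 burnt)
Step 3: cell (0,1)='T' (+5 fires, +9 burnt)
Step 4: cell (0,1)='F' (+3 fires, +5 burnt)
  -> target ignites at step 4
Step 5: cell (0,1)='.' (+1 fires, +3 burnt)
Step 6: cell (0,1)='.' (+0 fires, +1 burnt)
  fire out at step 6

4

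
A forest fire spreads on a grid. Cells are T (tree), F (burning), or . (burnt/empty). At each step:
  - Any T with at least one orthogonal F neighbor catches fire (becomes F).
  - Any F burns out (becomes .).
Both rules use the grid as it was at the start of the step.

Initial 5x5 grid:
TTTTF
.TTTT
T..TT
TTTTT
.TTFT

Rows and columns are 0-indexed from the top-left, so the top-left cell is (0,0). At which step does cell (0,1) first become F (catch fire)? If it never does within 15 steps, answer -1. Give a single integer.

Step 1: cell (0,1)='T' (+5 fires, +2 burnt)
Step 2: cell (0,1)='T' (+7 fires, +5 burnt)
Step 3: cell (0,1)='F' (+3 fires, +7 burnt)
  -> target ignites at step 3
Step 4: cell (0,1)='.' (+3 fires, +3 burnt)
Step 5: cell (0,1)='.' (+1 fires, +3 burnt)
Step 6: cell (0,1)='.' (+0 fires, +1 burnt)
  fire out at step 6

3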